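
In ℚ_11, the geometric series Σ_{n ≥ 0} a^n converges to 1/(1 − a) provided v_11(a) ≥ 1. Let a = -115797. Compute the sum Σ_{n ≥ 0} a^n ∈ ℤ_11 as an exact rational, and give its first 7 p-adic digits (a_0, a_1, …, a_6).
Σ a^n = 1/(1 − a) = 1/115798;  first 7 digits = (1, 0, 0, 1, 3, 10, 0)

v_11(a) = 3 ≥ 1, so the series converges in ℤ_11 to 1/(1 − a) = 1/(1 − (-115797)) = 1/115798. Expand this rational in ℤ_11: compute digits iteratively via d_i = x_i mod 11, x_{i+1} = (x_i − d_i)/11. The first 7 digits are (1, 0, 0, 1, 3, 10, 0).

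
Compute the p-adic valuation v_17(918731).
v_17(918731) = 4

v_17(n) is the largest exponent k such that 17^k divides n. Factor out: 918731 = 17^4 · 11. (Sign doesn't affect v_p.) So v_17(918731) = 4.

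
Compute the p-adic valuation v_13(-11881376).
v_13(-11881376) = 5

v_13(n) is the largest exponent k such that 13^k divides n. Factor out: -11881376 = -13^5 · 32. (Sign doesn't affect v_p.) So v_13(-11881376) = 5.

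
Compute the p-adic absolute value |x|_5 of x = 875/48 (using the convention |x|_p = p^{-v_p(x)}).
|875/48|_5 = 1/125

Step 1 — compute v_5(x) by factoring powers of 5 out of the numerator and denominator: v_5(875/48) = 3. Step 2 — apply |x|_p = p^{-v_p(x)} = 5^{-3} = 1/125.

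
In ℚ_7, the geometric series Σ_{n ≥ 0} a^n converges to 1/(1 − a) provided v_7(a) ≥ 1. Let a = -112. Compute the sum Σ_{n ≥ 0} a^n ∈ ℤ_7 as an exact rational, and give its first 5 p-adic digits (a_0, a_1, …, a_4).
Σ a^n = 1/(1 − a) = 1/113;  first 5 digits = (1, 5, 1, 0, 3)

v_7(a) = 1 ≥ 1, so the series converges in ℤ_7 to 1/(1 − a) = 1/(1 − (-112)) = 1/113. Expand this rational in ℤ_7: compute digits iteratively via d_i = x_i mod 7, x_{i+1} = (x_i − d_i)/7. The first 5 digits are (1, 5, 1, 0, 3).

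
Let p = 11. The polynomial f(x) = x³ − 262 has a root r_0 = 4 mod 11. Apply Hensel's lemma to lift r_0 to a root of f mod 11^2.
r_1 = 114 (mod 121)

Hensel: r_{i+1} = r_i − f(r_i)/f′(r_i) mod 11^{i+2}, where f′(x) = 3x². Iterate:
  r_0 = 4 (mod 11)
  r_1 = 114 (mod 121)
Final: r = 114 with f(r) ≡ 0 mod 11^2.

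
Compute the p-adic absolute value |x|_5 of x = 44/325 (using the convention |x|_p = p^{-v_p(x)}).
|44/325|_5 = 25

Step 1 — compute v_5(x) by factoring powers of 5 out of the numerator and denominator: v_5(44/325) = -2. Step 2 — apply |x|_p = p^{-v_p(x)} = 5^{2} = 25.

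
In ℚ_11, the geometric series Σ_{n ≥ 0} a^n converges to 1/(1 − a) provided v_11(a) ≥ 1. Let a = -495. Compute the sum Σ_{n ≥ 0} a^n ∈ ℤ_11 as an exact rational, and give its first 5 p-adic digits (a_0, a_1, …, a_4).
Σ a^n = 1/(1 − a) = 1/496;  first 5 digits = (1, 10, 7, 6, 5)

v_11(a) = 1 ≥ 1, so the series converges in ℤ_11 to 1/(1 − a) = 1/(1 − (-495)) = 1/496. Expand this rational in ℤ_11: compute digits iteratively via d_i = x_i mod 11, x_{i+1} = (x_i − d_i)/11. The first 5 digits are (1, 10, 7, 6, 5).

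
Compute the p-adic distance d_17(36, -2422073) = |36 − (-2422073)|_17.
d_17(36, -2422073) = 1/83521

Step 1 — x − y = 36 − (-2422073) = 2422109. Step 2 — v_17(2422109) = 4 (factor: 2422109 = (17^4 · 29); the sign does not affect v_p). Step 3 — |x − y|_17 = 17^{-4} = 1/83521.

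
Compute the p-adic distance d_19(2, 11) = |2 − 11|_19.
d_19(2, 11) = 1

Step 1 — x − y = 2 − 11 = -9. Step 2 — v_19(-9) = 0 (factor: -9 = −(19^0 · 9); the sign does not affect v_p). Step 3 — |x − y|_19 = 19^{0} = 1.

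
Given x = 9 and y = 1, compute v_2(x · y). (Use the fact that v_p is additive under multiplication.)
v_2(9) = 0

v_p(x) = 0 (factor: 9 = 2^0 · 9); v_p(y) = 0 (factor: 1 = 2^0 · 1). Additivity: v_p(xy) = v_p(x) + v_p(y) = 0 + 0 = 0. (Direct check: xy = 9 = 2^0 · (9).)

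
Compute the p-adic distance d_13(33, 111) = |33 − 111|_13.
d_13(33, 111) = 1/13

Step 1 — x − y = 33 − 111 = -78. Step 2 — v_13(-78) = 1 (factor: -78 = −(13^1 · 6); the sign does not affect v_p). Step 3 — |x − y|_13 = 13^{-1} = 1/13.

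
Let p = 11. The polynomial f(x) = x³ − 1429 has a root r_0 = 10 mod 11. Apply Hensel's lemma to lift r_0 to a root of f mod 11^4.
r_3 = 7776 (mod 14641)

Hensel: r_{i+1} = r_i − f(r_i)/f′(r_i) mod 11^{i+2}, where f′(x) = 3x². Iterate:
  r_0 = 10 (mod 11)
  r_1 = 32 (mod 121)
  r_2 = 1121 (mod 1331)
  r_3 = 7776 (mod 14641)
Final: r = 7776 with f(r) ≡ 0 mod 11^4.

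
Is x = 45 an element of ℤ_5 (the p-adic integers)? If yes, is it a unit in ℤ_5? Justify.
x ∈ ℤ_5 but not a unit; v_5(x) = 1 > 0

ℤ_5 = {x ∈ ℚ_5 : v_5(x) ≥ 0} and ℤ_5^× = {x ∈ ℤ_5 : v_5(x) = 0}. Here v_5(45) = v_5(num) − v_5(den) = 1; compare against these criteria.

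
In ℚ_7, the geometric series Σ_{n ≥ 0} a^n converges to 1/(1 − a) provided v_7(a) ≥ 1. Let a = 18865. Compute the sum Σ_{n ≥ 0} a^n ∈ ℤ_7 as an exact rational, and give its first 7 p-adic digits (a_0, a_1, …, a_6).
Σ a^n = 1/(1 − a) = -1/18864;  first 7 digits = (1, 0, 0, 6, 0, 1, 1)

v_7(a) = 3 ≥ 1, so the series converges in ℤ_7 to 1/(1 − a) = 1/(1 − 18865) = -1/18864. Expand this rational in ℤ_7: compute digits iteratively via d_i = x_i mod 7, x_{i+1} = (x_i − d_i)/7. The first 7 digits are (1, 0, 0, 6, 0, 1, 1).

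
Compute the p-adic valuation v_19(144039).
v_19(144039) = 3

v_19(n) is the largest exponent k such that 19^k divides n. Factor out: 144039 = 19^3 · 21. (Sign doesn't affect v_p.) So v_19(144039) = 3.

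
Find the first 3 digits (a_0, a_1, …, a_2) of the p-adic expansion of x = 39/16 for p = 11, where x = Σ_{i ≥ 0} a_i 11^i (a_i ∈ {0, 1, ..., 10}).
(a_0, …, a_2) = (10, 0, 2)

v_11(39/16) = 0 (numerator and denominator both coprime to 11), so x ∈ ℤ_11^×. Compute digits iteratively via a_i = x_i mod 11, x_{i+1} = (x_i − a_i)/11, with x_0 = x:
  x_0 = 39/16;  a_0 = 10;  x_1 = (x_0 − 10)/11 = -11/16
  x_1 = -11/16;  a_1 = 0;  x_2 = (x_1 − 0)/11 = -1/16
  x_2 = -1/16;  a_2 = 2;  x_3 = (x_2 − 2)/11 = -3/16
Digits: (10, 0, 2).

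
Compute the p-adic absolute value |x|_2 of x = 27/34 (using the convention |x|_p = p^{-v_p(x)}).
|27/34|_2 = 2

Step 1 — compute v_2(x) by factoring powers of 2 out of the numerator and denominator: v_2(27/34) = -1. Step 2 — apply |x|_p = p^{-v_p(x)} = 2^{1} = 2.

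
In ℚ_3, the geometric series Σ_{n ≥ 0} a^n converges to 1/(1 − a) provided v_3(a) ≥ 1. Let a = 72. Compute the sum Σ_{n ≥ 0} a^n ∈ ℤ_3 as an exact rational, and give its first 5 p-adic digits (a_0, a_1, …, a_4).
Σ a^n = 1/(1 − a) = -1/71;  first 5 digits = (1, 0, 2, 2, 1)

v_3(a) = 2 ≥ 1, so the series converges in ℤ_3 to 1/(1 − a) = 1/(1 − 72) = -1/71. Expand this rational in ℤ_3: compute digits iteratively via d_i = x_i mod 3, x_{i+1} = (x_i − d_i)/3. The first 5 digits are (1, 0, 2, 2, 1).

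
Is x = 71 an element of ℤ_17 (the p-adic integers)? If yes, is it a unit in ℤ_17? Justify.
x ∈ ℤ_17^× (unit); v_17(x) = 0

ℤ_17 = {x ∈ ℚ_17 : v_17(x) ≥ 0} and ℤ_17^× = {x ∈ ℤ_17 : v_17(x) = 0}. Here v_17(71) = v_17(num) − v_17(den) = 0; compare against these criteria.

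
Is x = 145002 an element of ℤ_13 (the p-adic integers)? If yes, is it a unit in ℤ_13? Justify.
x ∈ ℤ_13 but not a unit; v_13(x) = 3 > 0

ℤ_13 = {x ∈ ℚ_13 : v_13(x) ≥ 0} and ℤ_13^× = {x ∈ ℤ_13 : v_13(x) = 0}. Here v_13(145002) = v_13(num) − v_13(den) = 3; compare against these criteria.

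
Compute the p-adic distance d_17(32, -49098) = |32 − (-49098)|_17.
d_17(32, -49098) = 1/4913

Step 1 — x − y = 32 − (-49098) = 49130. Step 2 — v_17(49130) = 3 (factor: 49130 = (17^3 · 10); the sign does not affect v_p). Step 3 — |x − y|_17 = 17^{-3} = 1/4913.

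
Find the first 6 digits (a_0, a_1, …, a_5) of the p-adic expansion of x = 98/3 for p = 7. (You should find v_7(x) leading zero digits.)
(a_0, …, a_5) = (0, 0, 3, 2, 2, 2)

v_7(98/3) = 2, so a_0 = ... = a_1 = 0. Factor out: x = 7^2 · u with u = 2/3 a unit in ℤ_7. Expand u iteratively via a_{v+i} = u_i mod 7, u_{i+1} = (u_i − a_{v+i})/7:
  u_0 = 2/3;  a_2 = 3;  u_1 = (u_0 − 3)/7 = -1/3
  u_1 = -1/3;  a_3 = 2;  u_2 = (u_1 − 2)/7 = -1/3
  u_2 = -1/3;  a_4 = 2;  u_3 = (u_2 − 2)/7 = -1/3
  u_3 = -1/3;  a_5 = 2;  u_4 = (u_3 − 2)/7 = -1/3
Digits: (0, 0, 3, 2, 2, 2).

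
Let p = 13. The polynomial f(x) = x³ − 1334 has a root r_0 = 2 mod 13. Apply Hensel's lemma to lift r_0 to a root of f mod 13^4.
r_3 = 9661 (mod 28561)

Hensel: r_{i+1} = r_i − f(r_i)/f′(r_i) mod 13^{i+2}, where f′(x) = 3x². Iterate:
  r_0 = 2 (mod 13)
  r_1 = 28 (mod 169)
  r_2 = 873 (mod 2197)
  r_3 = 9661 (mod 28561)
Final: r = 9661 with f(r) ≡ 0 mod 13^4.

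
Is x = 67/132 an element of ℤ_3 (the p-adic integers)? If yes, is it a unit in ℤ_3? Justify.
x ∉ ℤ_3 (v_3(x) = -1 < 0)

ℤ_3 = {x ∈ ℚ_3 : v_3(x) ≥ 0} and ℤ_3^× = {x ∈ ℤ_3 : v_3(x) = 0}. Here v_3(67/132) = v_3(num) − v_3(den) = -1; compare against these criteria.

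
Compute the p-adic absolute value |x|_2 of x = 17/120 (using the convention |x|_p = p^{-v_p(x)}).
|17/120|_2 = 8

Step 1 — compute v_2(x) by factoring powers of 2 out of the numerator and denominator: v_2(17/120) = -3. Step 2 — apply |x|_p = p^{-v_p(x)} = 2^{3} = 8.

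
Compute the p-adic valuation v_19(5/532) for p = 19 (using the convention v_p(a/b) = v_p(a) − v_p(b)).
v_19(5/532) = -1

Factor powers of 19 from the numerator and denominator of the reduced fraction: 5 = 19^0 · 5 and 532 = 19^1 · 28. Apply v_p(a/b) = v_p(a) − v_p(b): v_19(5/532) = 0 − 1 = -1.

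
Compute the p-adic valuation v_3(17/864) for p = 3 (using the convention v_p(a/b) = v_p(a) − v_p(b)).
v_3(17/864) = -3

Factor powers of 3 from the numerator and denominator of the reduced fraction: 17 = 3^0 · 17 and 864 = 3^3 · 32. Apply v_p(a/b) = v_p(a) − v_p(b): v_3(17/864) = 0 − 3 = -3.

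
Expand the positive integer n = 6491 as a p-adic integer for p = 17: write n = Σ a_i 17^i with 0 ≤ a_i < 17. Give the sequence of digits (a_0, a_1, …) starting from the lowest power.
(a_0, a_1, …) = (14, 7, 5, 1)

Repeated division by 17 gives the digits low-to-high: 6491 = 14 + 7·17^1 + 5·17^2 + 1·17^3. Digit sequence: (14, 7, 5, 1).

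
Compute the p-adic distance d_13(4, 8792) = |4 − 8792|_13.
d_13(4, 8792) = 1/2197

Step 1 — x − y = 4 − 8792 = -8788. Step 2 — v_13(-8788) = 3 (factor: -8788 = −(13^3 · 4); the sign does not affect v_p). Step 3 — |x − y|_13 = 13^{-3} = 1/2197.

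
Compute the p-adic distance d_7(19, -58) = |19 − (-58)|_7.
d_7(19, -58) = 1/7

Step 1 — x − y = 19 − (-58) = 77. Step 2 — v_7(77) = 1 (factor: 77 = (7^1 · 11); the sign does not affect v_p). Step 3 — |x − y|_7 = 7^{-1} = 1/7.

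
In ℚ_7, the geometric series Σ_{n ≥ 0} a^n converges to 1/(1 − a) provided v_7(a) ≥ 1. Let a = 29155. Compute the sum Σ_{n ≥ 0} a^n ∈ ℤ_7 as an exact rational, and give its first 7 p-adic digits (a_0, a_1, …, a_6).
Σ a^n = 1/(1 − a) = -1/29154;  first 7 digits = (1, 0, 0, 1, 5, 1, 1)

v_7(a) = 3 ≥ 1, so the series converges in ℤ_7 to 1/(1 − a) = 1/(1 − 29155) = -1/29154. Expand this rational in ℤ_7: compute digits iteratively via d_i = x_i mod 7, x_{i+1} = (x_i − d_i)/7. The first 7 digits are (1, 0, 0, 1, 5, 1, 1).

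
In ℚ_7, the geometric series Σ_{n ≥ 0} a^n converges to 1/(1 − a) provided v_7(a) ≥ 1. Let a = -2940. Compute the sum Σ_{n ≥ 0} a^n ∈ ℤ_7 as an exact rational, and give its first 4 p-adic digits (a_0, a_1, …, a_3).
Σ a^n = 1/(1 − a) = 1/2941;  first 4 digits = (1, 0, 3, 5)

v_7(a) = 2 ≥ 1, so the series converges in ℤ_7 to 1/(1 − a) = 1/(1 − (-2940)) = 1/2941. Expand this rational in ℤ_7: compute digits iteratively via d_i = x_i mod 7, x_{i+1} = (x_i − d_i)/7. The first 4 digits are (1, 0, 3, 5).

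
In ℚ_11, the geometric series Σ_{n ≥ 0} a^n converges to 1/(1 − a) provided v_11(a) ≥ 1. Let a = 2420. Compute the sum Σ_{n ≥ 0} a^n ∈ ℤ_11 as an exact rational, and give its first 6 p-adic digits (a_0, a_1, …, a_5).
Σ a^n = 1/(1 − a) = -1/2419;  first 6 digits = (1, 0, 9, 1, 4, 3)

v_11(a) = 2 ≥ 1, so the series converges in ℤ_11 to 1/(1 − a) = 1/(1 − 2420) = -1/2419. Expand this rational in ℤ_11: compute digits iteratively via d_i = x_i mod 11, x_{i+1} = (x_i − d_i)/11. The first 6 digits are (1, 0, 9, 1, 4, 3).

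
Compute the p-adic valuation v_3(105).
v_3(105) = 1

v_3(n) is the largest exponent k such that 3^k divides n. Factor out: 105 = 3^1 · 35. (Sign doesn't affect v_p.) So v_3(105) = 1.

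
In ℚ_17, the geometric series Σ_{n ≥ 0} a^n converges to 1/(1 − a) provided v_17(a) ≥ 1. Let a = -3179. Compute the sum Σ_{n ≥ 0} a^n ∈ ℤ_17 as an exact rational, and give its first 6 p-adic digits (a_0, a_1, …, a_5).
Σ a^n = 1/(1 − a) = 1/3180;  first 6 digits = (1, 0, 6, 16, 1, 7)

v_17(a) = 2 ≥ 1, so the series converges in ℤ_17 to 1/(1 − a) = 1/(1 − (-3179)) = 1/3180. Expand this rational in ℤ_17: compute digits iteratively via d_i = x_i mod 17, x_{i+1} = (x_i − d_i)/17. The first 6 digits are (1, 0, 6, 16, 1, 7).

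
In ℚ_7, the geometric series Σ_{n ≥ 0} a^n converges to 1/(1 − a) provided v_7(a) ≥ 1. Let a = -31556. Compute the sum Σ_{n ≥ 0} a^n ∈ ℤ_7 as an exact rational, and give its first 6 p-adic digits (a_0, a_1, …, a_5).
Σ a^n = 1/(1 − a) = 1/31557;  first 6 digits = (1, 0, 0, 6, 0, 5)

v_7(a) = 3 ≥ 1, so the series converges in ℤ_7 to 1/(1 − a) = 1/(1 − (-31556)) = 1/31557. Expand this rational in ℤ_7: compute digits iteratively via d_i = x_i mod 7, x_{i+1} = (x_i − d_i)/7. The first 6 digits are (1, 0, 0, 6, 0, 5).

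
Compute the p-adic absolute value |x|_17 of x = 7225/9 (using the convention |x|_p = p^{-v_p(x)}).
|7225/9|_17 = 1/289

Step 1 — compute v_17(x) by factoring powers of 17 out of the numerator and denominator: v_17(7225/9) = 2. Step 2 — apply |x|_p = p^{-v_p(x)} = 17^{-2} = 1/289.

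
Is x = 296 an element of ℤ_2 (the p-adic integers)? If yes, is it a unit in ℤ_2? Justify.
x ∈ ℤ_2 but not a unit; v_2(x) = 3 > 0

ℤ_2 = {x ∈ ℚ_2 : v_2(x) ≥ 0} and ℤ_2^× = {x ∈ ℤ_2 : v_2(x) = 0}. Here v_2(296) = v_2(num) − v_2(den) = 3; compare against these criteria.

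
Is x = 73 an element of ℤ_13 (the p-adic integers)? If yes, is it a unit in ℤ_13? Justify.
x ∈ ℤ_13^× (unit); v_13(x) = 0

ℤ_13 = {x ∈ ℚ_13 : v_13(x) ≥ 0} and ℤ_13^× = {x ∈ ℤ_13 : v_13(x) = 0}. Here v_13(73) = v_13(num) − v_13(den) = 0; compare against these criteria.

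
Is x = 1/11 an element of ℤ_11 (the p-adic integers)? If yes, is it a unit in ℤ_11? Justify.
x ∉ ℤ_11 (v_11(x) = -1 < 0)

ℤ_11 = {x ∈ ℚ_11 : v_11(x) ≥ 0} and ℤ_11^× = {x ∈ ℤ_11 : v_11(x) = 0}. Here v_11(1/11) = v_11(num) − v_11(den) = -1; compare against these criteria.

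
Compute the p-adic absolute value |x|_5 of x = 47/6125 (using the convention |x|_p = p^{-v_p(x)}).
|47/6125|_5 = 125

Step 1 — compute v_5(x) by factoring powers of 5 out of the numerator and denominator: v_5(47/6125) = -3. Step 2 — apply |x|_p = p^{-v_p(x)} = 5^{3} = 125.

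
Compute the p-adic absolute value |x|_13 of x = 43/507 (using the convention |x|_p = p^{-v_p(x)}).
|43/507|_13 = 169

Step 1 — compute v_13(x) by factoring powers of 13 out of the numerator and denominator: v_13(43/507) = -2. Step 2 — apply |x|_p = p^{-v_p(x)} = 13^{2} = 169.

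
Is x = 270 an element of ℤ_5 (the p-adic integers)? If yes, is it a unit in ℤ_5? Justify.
x ∈ ℤ_5 but not a unit; v_5(x) = 1 > 0

ℤ_5 = {x ∈ ℚ_5 : v_5(x) ≥ 0} and ℤ_5^× = {x ∈ ℤ_5 : v_5(x) = 0}. Here v_5(270) = v_5(num) − v_5(den) = 1; compare against these criteria.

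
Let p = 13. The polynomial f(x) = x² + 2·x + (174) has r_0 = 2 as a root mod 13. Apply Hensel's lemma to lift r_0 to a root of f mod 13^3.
r_2 = 2056 (mod 2197)

Hensel: r_{i+1} = r_i − f(r_i)·(f′(r_i))^{-1} mod 13^{i+2}, f′(x) = 2x + 2. Iterate:
  r_0 = 2 (mod 13)
  r_1 = 28 (mod 169)
  r_2 = 2056 (mod 2197)
Final: r = 2056 satisfies f(r) ≡ 0 mod 13^3.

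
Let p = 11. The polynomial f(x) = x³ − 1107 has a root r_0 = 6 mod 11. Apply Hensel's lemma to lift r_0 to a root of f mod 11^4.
r_3 = 6034 (mod 14641)

Hensel: r_{i+1} = r_i − f(r_i)/f′(r_i) mod 11^{i+2}, where f′(x) = 3x². Iterate:
  r_0 = 6 (mod 11)
  r_1 = 105 (mod 121)
  r_2 = 710 (mod 1331)
  r_3 = 6034 (mod 14641)
Final: r = 6034 with f(r) ≡ 0 mod 11^4.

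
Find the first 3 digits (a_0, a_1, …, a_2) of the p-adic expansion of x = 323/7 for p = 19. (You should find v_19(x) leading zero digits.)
(a_0, …, a_2) = (0, 16, 2)

v_19(323/7) = 1, so a_0 = ... = a_0 = 0. Factor out: x = 19^1 · u with u = 17/7 a unit in ℤ_19. Expand u iteratively via a_{v+i} = u_i mod 19, u_{i+1} = (u_i − a_{v+i})/19:
  u_0 = 17/7;  a_1 = 16;  u_1 = (u_0 − 16)/19 = -5/7
  u_1 = -5/7;  a_2 = 2;  u_2 = (u_1 − 2)/19 = -1/7
Digits: (0, 16, 2).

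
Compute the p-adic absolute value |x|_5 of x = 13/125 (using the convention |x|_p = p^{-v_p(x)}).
|13/125|_5 = 125

Step 1 — compute v_5(x) by factoring powers of 5 out of the numerator and denominator: v_5(13/125) = -3. Step 2 — apply |x|_p = p^{-v_p(x)} = 5^{3} = 125.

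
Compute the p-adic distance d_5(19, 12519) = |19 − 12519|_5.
d_5(19, 12519) = 1/3125

Step 1 — x − y = 19 − 12519 = -12500. Step 2 — v_5(-12500) = 5 (factor: -12500 = −(5^5 · 4); the sign does not affect v_p). Step 3 — |x − y|_5 = 5^{-5} = 1/3125.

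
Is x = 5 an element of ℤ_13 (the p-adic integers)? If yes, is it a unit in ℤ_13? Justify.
x ∈ ℤ_13^× (unit); v_13(x) = 0

ℤ_13 = {x ∈ ℚ_13 : v_13(x) ≥ 0} and ℤ_13^× = {x ∈ ℤ_13 : v_13(x) = 0}. Here v_13(5) = v_13(num) − v_13(den) = 0; compare against these criteria.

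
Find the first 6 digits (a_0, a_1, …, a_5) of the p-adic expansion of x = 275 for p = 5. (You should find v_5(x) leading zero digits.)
(a_0, …, a_5) = (0, 0, 1, 2, 0, 0)

v_5(275) = 2, so a_0 = ... = a_1 = 0. Factor out: x = 5^2 · u with u = 11 a unit in ℤ_5. Expand u iteratively via a_{v+i} = u_i mod 5, u_{i+1} = (u_i − a_{v+i})/5:
  u_0 = 11;  a_2 = 1;  u_1 = (u_0 − 1)/5 = 2
  u_1 = 2;  a_3 = 2;  u_2 = (u_1 − 2)/5 = 0
  u_2 = 0;  a_4 = 0;  u_3 = (u_2 − 0)/5 = 0
  u_3 = 0;  a_5 = 0;  u_4 = (u_3 − 0)/5 = 0
Digits: (0, 0, 1, 2, 0, 0).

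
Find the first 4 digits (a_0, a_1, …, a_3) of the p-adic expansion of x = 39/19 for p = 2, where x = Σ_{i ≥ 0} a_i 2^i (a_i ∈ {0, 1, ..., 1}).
(a_0, …, a_3) = (1, 0, 1, 1)

v_2(39/19) = 0 (numerator and denominator both coprime to 2), so x ∈ ℤ_2^×. Compute digits iteratively via a_i = x_i mod 2, x_{i+1} = (x_i − a_i)/2, with x_0 = x:
  x_0 = 39/19;  a_0 = 1;  x_1 = (x_0 − 1)/2 = 10/19
  x_1 = 10/19;  a_1 = 0;  x_2 = (x_1 − 0)/2 = 5/19
  x_2 = 5/19;  a_2 = 1;  x_3 = (x_2 − 1)/2 = -7/19
  x_3 = -7/19;  a_3 = 1;  x_4 = (x_3 − 1)/2 = -13/19
Digits: (1, 0, 1, 1).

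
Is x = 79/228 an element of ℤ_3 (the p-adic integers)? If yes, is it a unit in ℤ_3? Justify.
x ∉ ℤ_3 (v_3(x) = -1 < 0)

ℤ_3 = {x ∈ ℚ_3 : v_3(x) ≥ 0} and ℤ_3^× = {x ∈ ℤ_3 : v_3(x) = 0}. Here v_3(79/228) = v_3(num) − v_3(den) = -1; compare against these criteria.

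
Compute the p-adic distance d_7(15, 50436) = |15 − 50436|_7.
d_7(15, 50436) = 1/16807

Step 1 — x − y = 15 − 50436 = -50421. Step 2 — v_7(-50421) = 5 (factor: -50421 = −(7^5 · 3); the sign does not affect v_p). Step 3 — |x − y|_7 = 7^{-5} = 1/16807.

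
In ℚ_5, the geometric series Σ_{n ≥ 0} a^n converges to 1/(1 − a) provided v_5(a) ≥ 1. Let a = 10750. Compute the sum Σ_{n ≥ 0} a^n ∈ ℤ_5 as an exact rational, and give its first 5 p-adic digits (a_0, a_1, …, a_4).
Σ a^n = 1/(1 − a) = -1/10749;  first 5 digits = (1, 0, 0, 1, 2)

v_5(a) = 3 ≥ 1, so the series converges in ℤ_5 to 1/(1 − a) = 1/(1 − 10750) = -1/10749. Expand this rational in ℤ_5: compute digits iteratively via d_i = x_i mod 5, x_{i+1} = (x_i − d_i)/5. The first 5 digits are (1, 0, 0, 1, 2).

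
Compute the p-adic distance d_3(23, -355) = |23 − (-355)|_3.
d_3(23, -355) = 1/27

Step 1 — x − y = 23 − (-355) = 378. Step 2 — v_3(378) = 3 (factor: 378 = (3^3 · 14); the sign does not affect v_p). Step 3 — |x − y|_3 = 3^{-3} = 1/27.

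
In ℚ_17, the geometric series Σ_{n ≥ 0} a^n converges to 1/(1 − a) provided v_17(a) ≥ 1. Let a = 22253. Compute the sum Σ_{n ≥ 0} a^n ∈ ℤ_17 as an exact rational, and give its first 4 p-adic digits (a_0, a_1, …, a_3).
Σ a^n = 1/(1 − a) = -1/22252;  first 4 digits = (1, 0, 9, 4)

v_17(a) = 2 ≥ 1, so the series converges in ℤ_17 to 1/(1 − a) = 1/(1 − 22253) = -1/22252. Expand this rational in ℤ_17: compute digits iteratively via d_i = x_i mod 17, x_{i+1} = (x_i − d_i)/17. The first 4 digits are (1, 0, 9, 4).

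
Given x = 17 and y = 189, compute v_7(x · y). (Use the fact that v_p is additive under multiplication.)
v_7(3213) = 1

v_p(x) = 0 (factor: 17 = 7^0 · 17); v_p(y) = 1 (factor: 189 = 7^1 · 27). Additivity: v_p(xy) = v_p(x) + v_p(y) = 0 + 1 = 1. (Direct check: xy = 3213 = 7^1 · (459).)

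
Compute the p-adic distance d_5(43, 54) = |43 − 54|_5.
d_5(43, 54) = 1

Step 1 — x − y = 43 − 54 = -11. Step 2 — v_5(-11) = 0 (factor: -11 = −(5^0 · 11); the sign does not affect v_p). Step 3 — |x − y|_5 = 5^{0} = 1.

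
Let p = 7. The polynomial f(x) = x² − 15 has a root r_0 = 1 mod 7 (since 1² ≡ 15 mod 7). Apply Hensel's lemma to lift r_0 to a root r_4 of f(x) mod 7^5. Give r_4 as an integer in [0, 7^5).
r_4 = 4957 (mod 16807)

Hensel's recurrence: r_{i+1} = r_i − f(r_i)·(f′(r_i))^{-1} mod 7^{i+2}, with f′(x) = 2x. Iterate:
  r_0 = 1 (mod 7)
  r_1 = 8 (mod 49)
  r_2 = 155 (mod 343)
  r_3 = 155 (mod 2401)
  r_4 = 4957 (mod 16807)
Final: r_4 = 4957, and one checks f(r_4) ≡ 0 mod 7^5.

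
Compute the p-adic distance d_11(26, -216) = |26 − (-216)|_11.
d_11(26, -216) = 1/121

Step 1 — x − y = 26 − (-216) = 242. Step 2 — v_11(242) = 2 (factor: 242 = (11^2 · 2); the sign does not affect v_p). Step 3 — |x − y|_11 = 11^{-2} = 1/121.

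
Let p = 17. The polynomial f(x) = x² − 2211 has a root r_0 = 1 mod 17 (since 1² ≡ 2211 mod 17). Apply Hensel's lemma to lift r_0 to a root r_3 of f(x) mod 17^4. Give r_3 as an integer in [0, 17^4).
r_3 = 75957 (mod 83521)

Hensel's recurrence: r_{i+1} = r_i − f(r_i)·(f′(r_i))^{-1} mod 17^{i+2}, with f′(x) = 2x. Iterate:
  r_0 = 1 (mod 17)
  r_1 = 239 (mod 289)
  r_2 = 2262 (mod 4913)
  r_3 = 75957 (mod 83521)
Final: r_3 = 75957, and one checks f(r_3) ≡ 0 mod 17^4.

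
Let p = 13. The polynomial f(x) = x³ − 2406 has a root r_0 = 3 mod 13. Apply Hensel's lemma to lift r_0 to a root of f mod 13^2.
r_1 = 16 (mod 169)

Hensel: r_{i+1} = r_i − f(r_i)/f′(r_i) mod 13^{i+2}, where f′(x) = 3x². Iterate:
  r_0 = 3 (mod 13)
  r_1 = 16 (mod 169)
Final: r = 16 with f(r) ≡ 0 mod 13^2.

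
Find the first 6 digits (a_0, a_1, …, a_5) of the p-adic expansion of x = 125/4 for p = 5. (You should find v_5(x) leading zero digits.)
(a_0, …, a_5) = (0, 0, 0, 4, 3, 3)

v_5(125/4) = 3, so a_0 = ... = a_2 = 0. Factor out: x = 5^3 · u with u = 1/4 a unit in ℤ_5. Expand u iteratively via a_{v+i} = u_i mod 5, u_{i+1} = (u_i − a_{v+i})/5:
  u_0 = 1/4;  a_3 = 4;  u_1 = (u_0 − 4)/5 = -3/4
  u_1 = -3/4;  a_4 = 3;  u_2 = (u_1 − 3)/5 = -3/4
  u_2 = -3/4;  a_5 = 3;  u_3 = (u_2 − 3)/5 = -3/4
Digits: (0, 0, 0, 4, 3, 3).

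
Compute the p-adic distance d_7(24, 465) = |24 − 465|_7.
d_7(24, 465) = 1/49

Step 1 — x − y = 24 − 465 = -441. Step 2 — v_7(-441) = 2 (factor: -441 = −(7^2 · 9); the sign does not affect v_p). Step 3 — |x − y|_7 = 7^{-2} = 1/49.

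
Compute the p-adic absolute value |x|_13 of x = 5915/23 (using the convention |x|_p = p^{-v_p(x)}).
|5915/23|_13 = 1/169

Step 1 — compute v_13(x) by factoring powers of 13 out of the numerator and denominator: v_13(5915/23) = 2. Step 2 — apply |x|_p = p^{-v_p(x)} = 13^{-2} = 1/169.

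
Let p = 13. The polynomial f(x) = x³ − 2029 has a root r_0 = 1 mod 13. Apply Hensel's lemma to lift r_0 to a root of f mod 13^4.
r_3 = 677 (mod 28561)

Hensel: r_{i+1} = r_i − f(r_i)/f′(r_i) mod 13^{i+2}, where f′(x) = 3x². Iterate:
  r_0 = 1 (mod 13)
  r_1 = 1 (mod 169)
  r_2 = 677 (mod 2197)
  r_3 = 677 (mod 28561)
Final: r = 677 with f(r) ≡ 0 mod 13^4.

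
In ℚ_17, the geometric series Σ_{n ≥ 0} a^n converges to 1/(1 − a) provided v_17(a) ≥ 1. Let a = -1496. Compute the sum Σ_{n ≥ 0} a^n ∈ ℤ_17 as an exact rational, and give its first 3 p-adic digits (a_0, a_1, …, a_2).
Σ a^n = 1/(1 − a) = 1/1497;  first 3 digits = (1, 14, 3)

v_17(a) = 1 ≥ 1, so the series converges in ℤ_17 to 1/(1 − a) = 1/(1 − (-1496)) = 1/1497. Expand this rational in ℤ_17: compute digits iteratively via d_i = x_i mod 17, x_{i+1} = (x_i − d_i)/17. The first 3 digits are (1, 14, 3).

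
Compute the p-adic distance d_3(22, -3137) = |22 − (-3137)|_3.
d_3(22, -3137) = 1/243

Step 1 — x − y = 22 − (-3137) = 3159. Step 2 — v_3(3159) = 5 (factor: 3159 = (3^5 · 13); the sign does not affect v_p). Step 3 — |x − y|_3 = 3^{-5} = 1/243.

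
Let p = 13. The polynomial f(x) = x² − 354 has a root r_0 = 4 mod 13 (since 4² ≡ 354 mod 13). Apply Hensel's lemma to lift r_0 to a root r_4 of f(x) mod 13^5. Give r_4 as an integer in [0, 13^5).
r_4 = 107150 (mod 371293)

Hensel's recurrence: r_{i+1} = r_i − f(r_i)·(f′(r_i))^{-1} mod 13^{i+2}, with f′(x) = 2x. Iterate:
  r_0 = 4 (mod 13)
  r_1 = 4 (mod 169)
  r_2 = 1694 (mod 2197)
  r_3 = 21467 (mod 28561)
  r_4 = 107150 (mod 371293)
Final: r_4 = 107150, and one checks f(r_4) ≡ 0 mod 13^5.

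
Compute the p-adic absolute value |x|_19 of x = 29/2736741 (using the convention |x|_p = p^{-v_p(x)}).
|29/2736741|_19 = 130321

Step 1 — compute v_19(x) by factoring powers of 19 out of the numerator and denominator: v_19(29/2736741) = -4. Step 2 — apply |x|_p = p^{-v_p(x)} = 19^{4} = 130321.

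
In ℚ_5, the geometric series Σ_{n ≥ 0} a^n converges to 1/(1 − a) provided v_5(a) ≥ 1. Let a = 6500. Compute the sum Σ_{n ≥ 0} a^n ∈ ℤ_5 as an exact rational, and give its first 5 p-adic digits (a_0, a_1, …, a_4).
Σ a^n = 1/(1 − a) = -1/6499;  first 5 digits = (1, 0, 0, 2, 0)

v_5(a) = 3 ≥ 1, so the series converges in ℤ_5 to 1/(1 − a) = 1/(1 − 6500) = -1/6499. Expand this rational in ℤ_5: compute digits iteratively via d_i = x_i mod 5, x_{i+1} = (x_i − d_i)/5. The first 5 digits are (1, 0, 0, 2, 0).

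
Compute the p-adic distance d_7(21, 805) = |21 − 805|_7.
d_7(21, 805) = 1/49

Step 1 — x − y = 21 − 805 = -784. Step 2 — v_7(-784) = 2 (factor: -784 = −(7^2 · 16); the sign does not affect v_p). Step 3 — |x − y|_7 = 7^{-2} = 1/49.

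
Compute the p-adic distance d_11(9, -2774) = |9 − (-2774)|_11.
d_11(9, -2774) = 1/121

Step 1 — x − y = 9 − (-2774) = 2783. Step 2 — v_11(2783) = 2 (factor: 2783 = (11^2 · 23); the sign does not affect v_p). Step 3 — |x − y|_11 = 11^{-2} = 1/121.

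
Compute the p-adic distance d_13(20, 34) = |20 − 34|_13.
d_13(20, 34) = 1

Step 1 — x − y = 20 − 34 = -14. Step 2 — v_13(-14) = 0 (factor: -14 = −(13^0 · 14); the sign does not affect v_p). Step 3 — |x − y|_13 = 13^{0} = 1.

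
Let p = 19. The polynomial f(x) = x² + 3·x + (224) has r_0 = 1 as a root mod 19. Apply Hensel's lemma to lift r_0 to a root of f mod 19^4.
r_3 = 2338 (mod 130321)

Hensel: r_{i+1} = r_i − f(r_i)·(f′(r_i))^{-1} mod 19^{i+2}, f′(x) = 2x + 3. Iterate:
  r_0 = 1 (mod 19)
  r_1 = 172 (mod 361)
  r_2 = 2338 (mod 6859)
  r_3 = 2338 (mod 130321)
Final: r = 2338 satisfies f(r) ≡ 0 mod 19^4.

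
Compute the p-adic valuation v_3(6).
v_3(6) = 1

v_3(n) is the largest exponent k such that 3^k divides n. Factor out: 6 = 3^1 · 2. (Sign doesn't affect v_p.) So v_3(6) = 1.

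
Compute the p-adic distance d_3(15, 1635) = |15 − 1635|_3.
d_3(15, 1635) = 1/81

Step 1 — x − y = 15 − 1635 = -1620. Step 2 — v_3(-1620) = 4 (factor: -1620 = −(3^4 · 20); the sign does not affect v_p). Step 3 — |x − y|_3 = 3^{-4} = 1/81.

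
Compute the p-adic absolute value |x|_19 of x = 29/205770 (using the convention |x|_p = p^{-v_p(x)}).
|29/205770|_19 = 6859

Step 1 — compute v_19(x) by factoring powers of 19 out of the numerator and denominator: v_19(29/205770) = -3. Step 2 — apply |x|_p = p^{-v_p(x)} = 19^{3} = 6859.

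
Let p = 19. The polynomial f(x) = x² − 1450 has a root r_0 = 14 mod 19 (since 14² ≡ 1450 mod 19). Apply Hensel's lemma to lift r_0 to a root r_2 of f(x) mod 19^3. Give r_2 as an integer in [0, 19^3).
r_2 = 6170 (mod 6859)

Hensel's recurrence: r_{i+1} = r_i − f(r_i)·(f′(r_i))^{-1} mod 19^{i+2}, with f′(x) = 2x. Iterate:
  r_0 = 14 (mod 19)
  r_1 = 33 (mod 361)
  r_2 = 6170 (mod 6859)
Final: r_2 = 6170, and one checks f(r_2) ≡ 0 mod 19^3.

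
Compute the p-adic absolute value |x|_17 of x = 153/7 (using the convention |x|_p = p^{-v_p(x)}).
|153/7|_17 = 1/17

Step 1 — compute v_17(x) by factoring powers of 17 out of the numerator and denominator: v_17(153/7) = 1. Step 2 — apply |x|_p = p^{-v_p(x)} = 17^{-1} = 1/17.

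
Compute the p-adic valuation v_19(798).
v_19(798) = 1

v_19(n) is the largest exponent k such that 19^k divides n. Factor out: 798 = 19^1 · 42. (Sign doesn't affect v_p.) So v_19(798) = 1.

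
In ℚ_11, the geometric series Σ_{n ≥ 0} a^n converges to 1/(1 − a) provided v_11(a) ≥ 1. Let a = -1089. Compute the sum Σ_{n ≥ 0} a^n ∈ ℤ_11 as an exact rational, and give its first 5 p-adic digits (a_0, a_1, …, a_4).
Σ a^n = 1/(1 − a) = 1/1090;  first 5 digits = (1, 0, 2, 10, 3)

v_11(a) = 2 ≥ 1, so the series converges in ℤ_11 to 1/(1 − a) = 1/(1 − (-1089)) = 1/1090. Expand this rational in ℤ_11: compute digits iteratively via d_i = x_i mod 11, x_{i+1} = (x_i − d_i)/11. The first 5 digits are (1, 0, 2, 10, 3).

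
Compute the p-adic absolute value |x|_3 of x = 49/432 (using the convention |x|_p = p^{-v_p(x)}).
|49/432|_3 = 27

Step 1 — compute v_3(x) by factoring powers of 3 out of the numerator and denominator: v_3(49/432) = -3. Step 2 — apply |x|_p = p^{-v_p(x)} = 3^{3} = 27.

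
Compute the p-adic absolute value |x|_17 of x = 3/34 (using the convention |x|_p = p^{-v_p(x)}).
|3/34|_17 = 17

Step 1 — compute v_17(x) by factoring powers of 17 out of the numerator and denominator: v_17(3/34) = -1. Step 2 — apply |x|_p = p^{-v_p(x)} = 17^{1} = 17.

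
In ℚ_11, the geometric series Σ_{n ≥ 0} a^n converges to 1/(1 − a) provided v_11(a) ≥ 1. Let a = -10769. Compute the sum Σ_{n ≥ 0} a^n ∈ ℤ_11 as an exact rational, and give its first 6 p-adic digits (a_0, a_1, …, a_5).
Σ a^n = 1/(1 − a) = 1/10770;  first 6 digits = (1, 0, 10, 2, 0, 5)

v_11(a) = 2 ≥ 1, so the series converges in ℤ_11 to 1/(1 − a) = 1/(1 − (-10769)) = 1/10770. Expand this rational in ℤ_11: compute digits iteratively via d_i = x_i mod 11, x_{i+1} = (x_i − d_i)/11. The first 6 digits are (1, 0, 10, 2, 0, 5).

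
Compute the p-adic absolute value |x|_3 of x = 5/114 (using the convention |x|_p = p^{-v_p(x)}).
|5/114|_3 = 3

Step 1 — compute v_3(x) by factoring powers of 3 out of the numerator and denominator: v_3(5/114) = -1. Step 2 — apply |x|_p = p^{-v_p(x)} = 3^{1} = 3.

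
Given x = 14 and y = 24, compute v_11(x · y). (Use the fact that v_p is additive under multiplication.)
v_11(336) = 0

v_p(x) = 0 (factor: 14 = 11^0 · 14); v_p(y) = 0 (factor: 24 = 11^0 · 24). Additivity: v_p(xy) = v_p(x) + v_p(y) = 0 + 0 = 0. (Direct check: xy = 336 = 11^0 · (336).)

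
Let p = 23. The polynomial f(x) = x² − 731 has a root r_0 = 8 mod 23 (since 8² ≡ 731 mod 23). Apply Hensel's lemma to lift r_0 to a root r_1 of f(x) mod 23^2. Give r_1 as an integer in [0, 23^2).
r_1 = 215 (mod 529)

Hensel's recurrence: r_{i+1} = r_i − f(r_i)·(f′(r_i))^{-1} mod 23^{i+2}, with f′(x) = 2x. Iterate:
  r_0 = 8 (mod 23)
  r_1 = 215 (mod 529)
Final: r_1 = 215, and one checks f(r_1) ≡ 0 mod 23^2.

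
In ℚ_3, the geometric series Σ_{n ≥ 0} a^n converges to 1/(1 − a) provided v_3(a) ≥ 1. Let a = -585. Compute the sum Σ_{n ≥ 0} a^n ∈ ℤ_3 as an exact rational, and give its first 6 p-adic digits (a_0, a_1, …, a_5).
Σ a^n = 1/(1 − a) = 1/586;  first 6 digits = (1, 0, 1, 2, 2, 1)

v_3(a) = 2 ≥ 1, so the series converges in ℤ_3 to 1/(1 − a) = 1/(1 − (-585)) = 1/586. Expand this rational in ℤ_3: compute digits iteratively via d_i = x_i mod 3, x_{i+1} = (x_i − d_i)/3. The first 6 digits are (1, 0, 1, 2, 2, 1).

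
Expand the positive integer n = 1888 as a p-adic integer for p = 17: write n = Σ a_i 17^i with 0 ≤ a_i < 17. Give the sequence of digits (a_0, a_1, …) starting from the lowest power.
(a_0, a_1, …) = (1, 9, 6)

Repeated division by 17 gives the digits low-to-high: 1888 = 1 + 9·17^1 + 6·17^2. Digit sequence: (1, 9, 6).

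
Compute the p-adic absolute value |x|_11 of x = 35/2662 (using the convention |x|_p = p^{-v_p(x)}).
|35/2662|_11 = 1331

Step 1 — compute v_11(x) by factoring powers of 11 out of the numerator and denominator: v_11(35/2662) = -3. Step 2 — apply |x|_p = p^{-v_p(x)} = 11^{3} = 1331.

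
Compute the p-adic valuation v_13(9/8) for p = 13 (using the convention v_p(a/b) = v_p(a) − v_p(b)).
v_13(9/8) = 0

Factor powers of 13 from the numerator and denominator of the reduced fraction: 9 = 13^0 · 9 and 8 = 13^0 · 8. Apply v_p(a/b) = v_p(a) − v_p(b): v_13(9/8) = 0 − 0 = 0.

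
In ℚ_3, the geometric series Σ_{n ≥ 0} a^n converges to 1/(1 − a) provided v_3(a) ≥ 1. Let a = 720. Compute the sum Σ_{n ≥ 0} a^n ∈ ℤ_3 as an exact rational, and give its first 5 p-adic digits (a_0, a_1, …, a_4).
Σ a^n = 1/(1 − a) = -1/719;  first 5 digits = (1, 0, 2, 2, 0)

v_3(a) = 2 ≥ 1, so the series converges in ℤ_3 to 1/(1 − a) = 1/(1 − 720) = -1/719. Expand this rational in ℤ_3: compute digits iteratively via d_i = x_i mod 3, x_{i+1} = (x_i − d_i)/3. The first 5 digits are (1, 0, 2, 2, 0).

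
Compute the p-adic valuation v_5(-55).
v_5(-55) = 1

v_5(n) is the largest exponent k such that 5^k divides n. Factor out: -55 = -5^1 · 11. (Sign doesn't affect v_p.) So v_5(-55) = 1.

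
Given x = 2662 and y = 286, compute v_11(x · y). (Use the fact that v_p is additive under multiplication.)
v_11(761332) = 4

v_p(x) = 3 (factor: 2662 = 11^3 · 2); v_p(y) = 1 (factor: 286 = 11^1 · 26). Additivity: v_p(xy) = v_p(x) + v_p(y) = 3 + 1 = 4. (Direct check: xy = 761332 = 11^4 · (52).)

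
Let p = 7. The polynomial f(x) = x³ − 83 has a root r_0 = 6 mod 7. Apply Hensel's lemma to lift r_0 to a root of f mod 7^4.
r_3 = 2183 (mod 2401)

Hensel: r_{i+1} = r_i − f(r_i)/f′(r_i) mod 7^{i+2}, where f′(x) = 3x². Iterate:
  r_0 = 6 (mod 7)
  r_1 = 27 (mod 49)
  r_2 = 125 (mod 343)
  r_3 = 2183 (mod 2401)
Final: r = 2183 with f(r) ≡ 0 mod 7^4.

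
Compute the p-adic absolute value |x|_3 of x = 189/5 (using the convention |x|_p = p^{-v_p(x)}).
|189/5|_3 = 1/27

Step 1 — compute v_3(x) by factoring powers of 3 out of the numerator and denominator: v_3(189/5) = 3. Step 2 — apply |x|_p = p^{-v_p(x)} = 3^{-3} = 1/27.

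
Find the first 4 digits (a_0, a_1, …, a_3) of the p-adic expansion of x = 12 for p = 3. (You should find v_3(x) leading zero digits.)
(a_0, …, a_3) = (0, 1, 1, 0)

v_3(12) = 1, so a_0 = ... = a_0 = 0. Factor out: x = 3^1 · u with u = 4 a unit in ℤ_3. Expand u iteratively via a_{v+i} = u_i mod 3, u_{i+1} = (u_i − a_{v+i})/3:
  u_0 = 4;  a_1 = 1;  u_1 = (u_0 − 1)/3 = 1
  u_1 = 1;  a_2 = 1;  u_2 = (u_1 − 1)/3 = 0
  u_2 = 0;  a_3 = 0;  u_3 = (u_2 − 0)/3 = 0
Digits: (0, 1, 1, 0).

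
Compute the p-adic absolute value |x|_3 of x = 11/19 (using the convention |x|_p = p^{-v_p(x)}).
|11/19|_3 = 1

Step 1 — compute v_3(x) by factoring powers of 3 out of the numerator and denominator: v_3(11/19) = 0. Step 2 — apply |x|_p = p^{-v_p(x)} = 3^{0} = 1.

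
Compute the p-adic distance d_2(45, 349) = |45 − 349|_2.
d_2(45, 349) = 1/16

Step 1 — x − y = 45 − 349 = -304. Step 2 — v_2(-304) = 4 (factor: -304 = −(2^4 · 19); the sign does not affect v_p). Step 3 — |x − y|_2 = 2^{-4} = 1/16.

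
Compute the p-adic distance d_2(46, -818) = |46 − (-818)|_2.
d_2(46, -818) = 1/32

Step 1 — x − y = 46 − (-818) = 864. Step 2 — v_2(864) = 5 (factor: 864 = (2^5 · 27); the sign does not affect v_p). Step 3 — |x − y|_2 = 2^{-5} = 1/32.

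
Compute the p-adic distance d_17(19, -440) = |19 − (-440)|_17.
d_17(19, -440) = 1/17

Step 1 — x − y = 19 − (-440) = 459. Step 2 — v_17(459) = 1 (factor: 459 = (17^1 · 27); the sign does not affect v_p). Step 3 — |x − y|_17 = 17^{-1} = 1/17.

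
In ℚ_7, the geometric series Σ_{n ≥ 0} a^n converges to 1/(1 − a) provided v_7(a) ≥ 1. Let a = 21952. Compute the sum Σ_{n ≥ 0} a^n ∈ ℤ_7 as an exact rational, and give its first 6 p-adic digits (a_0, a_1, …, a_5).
Σ a^n = 1/(1 − a) = -1/21951;  first 6 digits = (1, 0, 0, 1, 2, 1)

v_7(a) = 3 ≥ 1, so the series converges in ℤ_7 to 1/(1 − a) = 1/(1 − 21952) = -1/21951. Expand this rational in ℤ_7: compute digits iteratively via d_i = x_i mod 7, x_{i+1} = (x_i − d_i)/7. The first 6 digits are (1, 0, 0, 1, 2, 1).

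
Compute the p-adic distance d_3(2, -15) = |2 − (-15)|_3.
d_3(2, -15) = 1

Step 1 — x − y = 2 − (-15) = 17. Step 2 — v_3(17) = 0 (factor: 17 = (3^0 · 17); the sign does not affect v_p). Step 3 — |x − y|_3 = 3^{0} = 1.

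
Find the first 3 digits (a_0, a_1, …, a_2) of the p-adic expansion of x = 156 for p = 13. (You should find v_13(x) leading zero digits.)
(a_0, …, a_2) = (0, 12, 0)

v_13(156) = 1, so a_0 = ... = a_0 = 0. Factor out: x = 13^1 · u with u = 12 a unit in ℤ_13. Expand u iteratively via a_{v+i} = u_i mod 13, u_{i+1} = (u_i − a_{v+i})/13:
  u_0 = 12;  a_1 = 12;  u_1 = (u_0 − 12)/13 = 0
  u_1 = 0;  a_2 = 0;  u_2 = (u_1 − 0)/13 = 0
Digits: (0, 12, 0).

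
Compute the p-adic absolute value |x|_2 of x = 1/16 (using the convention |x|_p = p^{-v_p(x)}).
|1/16|_2 = 16

Step 1 — compute v_2(x) by factoring powers of 2 out of the numerator and denominator: v_2(1/16) = -4. Step 2 — apply |x|_p = p^{-v_p(x)} = 2^{4} = 16.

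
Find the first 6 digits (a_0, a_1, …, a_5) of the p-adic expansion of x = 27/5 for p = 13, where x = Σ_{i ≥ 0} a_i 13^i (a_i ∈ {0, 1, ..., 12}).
(a_0, …, a_5) = (8, 5, 10, 7, 2, 5)

v_13(27/5) = 0 (numerator and denominator both coprime to 13), so x ∈ ℤ_13^×. Compute digits iteratively via a_i = x_i mod 13, x_{i+1} = (x_i − a_i)/13, with x_0 = x:
  x_0 = 27/5;  a_0 = 8;  x_1 = (x_0 − 8)/13 = -1/5
  x_1 = -1/5;  a_1 = 5;  x_2 = (x_1 − 5)/13 = -2/5
  x_2 = -2/5;  a_2 = 10;  x_3 = (x_2 − 10)/13 = -4/5
  x_3 = -4/5;  a_3 = 7;  x_4 = (x_3 − 7)/13 = -3/5
  x_4 = -3/5;  a_4 = 2;  x_5 = (x_4 − 2)/13 = -1/5
  x_5 = -1/5;  a_5 = 5;  x_6 = (x_5 − 5)/13 = -2/5
Digits: (8, 5, 10, 7, 2, 5).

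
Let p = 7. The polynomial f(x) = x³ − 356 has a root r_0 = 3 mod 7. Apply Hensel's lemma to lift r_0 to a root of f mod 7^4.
r_3 = 801 (mod 2401)

Hensel: r_{i+1} = r_i − f(r_i)/f′(r_i) mod 7^{i+2}, where f′(x) = 3x². Iterate:
  r_0 = 3 (mod 7)
  r_1 = 17 (mod 49)
  r_2 = 115 (mod 343)
  r_3 = 801 (mod 2401)
Final: r = 801 with f(r) ≡ 0 mod 7^4.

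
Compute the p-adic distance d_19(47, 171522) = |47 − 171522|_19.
d_19(47, 171522) = 1/6859

Step 1 — x − y = 47 − 171522 = -171475. Step 2 — v_19(-171475) = 3 (factor: -171475 = −(19^3 · 25); the sign does not affect v_p). Step 3 — |x − y|_19 = 19^{-3} = 1/6859.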